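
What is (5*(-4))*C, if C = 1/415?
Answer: -4/83 ≈ -0.048193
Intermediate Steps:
C = 1/415 ≈ 0.0024096
(5*(-4))*C = (5*(-4))*(1/415) = -20*1/415 = -4/83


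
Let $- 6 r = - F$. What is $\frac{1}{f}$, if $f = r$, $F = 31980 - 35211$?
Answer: $- \frac{2}{1077} \approx -0.001857$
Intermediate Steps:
$F = -3231$ ($F = 31980 - 35211 = -3231$)
$r = - \frac{1077}{2}$ ($r = - \frac{\left(-1\right) \left(-3231\right)}{6} = \left(- \frac{1}{6}\right) 3231 = - \frac{1077}{2} \approx -538.5$)
$f = - \frac{1077}{2} \approx -538.5$
$\frac{1}{f} = \frac{1}{- \frac{1077}{2}} = - \frac{2}{1077}$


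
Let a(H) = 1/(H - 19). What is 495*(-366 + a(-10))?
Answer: -5254425/29 ≈ -1.8119e+5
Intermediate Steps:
a(H) = 1/(-19 + H)
495*(-366 + a(-10)) = 495*(-366 + 1/(-19 - 10)) = 495*(-366 + 1/(-29)) = 495*(-366 - 1/29) = 495*(-10615/29) = -5254425/29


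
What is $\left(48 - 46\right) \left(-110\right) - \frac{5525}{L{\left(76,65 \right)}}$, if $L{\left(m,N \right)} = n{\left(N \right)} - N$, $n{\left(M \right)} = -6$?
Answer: $- \frac{10095}{71} \approx -142.18$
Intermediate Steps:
$L{\left(m,N \right)} = -6 - N$
$\left(48 - 46\right) \left(-110\right) - \frac{5525}{L{\left(76,65 \right)}} = \left(48 - 46\right) \left(-110\right) - \frac{5525}{-6 - 65} = 2 \left(-110\right) - \frac{5525}{-6 - 65} = -220 - \frac{5525}{-71} = -220 - 5525 \left(- \frac{1}{71}\right) = -220 - - \frac{5525}{71} = -220 + \frac{5525}{71} = - \frac{10095}{71}$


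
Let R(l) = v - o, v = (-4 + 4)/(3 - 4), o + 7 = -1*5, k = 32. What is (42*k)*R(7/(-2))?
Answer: 16128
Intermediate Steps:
o = -12 (o = -7 - 1*5 = -7 - 5 = -12)
v = 0 (v = 0/(-1) = 0*(-1) = 0)
R(l) = 12 (R(l) = 0 - 1*(-12) = 0 + 12 = 12)
(42*k)*R(7/(-2)) = (42*32)*12 = 1344*12 = 16128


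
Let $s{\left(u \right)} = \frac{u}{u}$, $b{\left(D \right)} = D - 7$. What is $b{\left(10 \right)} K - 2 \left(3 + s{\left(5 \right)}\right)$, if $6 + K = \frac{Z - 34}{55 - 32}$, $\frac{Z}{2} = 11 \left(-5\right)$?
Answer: $- \frac{1030}{23} \approx -44.783$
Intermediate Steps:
$b{\left(D \right)} = -7 + D$ ($b{\left(D \right)} = D - 7 = -7 + D$)
$s{\left(u \right)} = 1$
$Z = -110$ ($Z = 2 \cdot 11 \left(-5\right) = 2 \left(-55\right) = -110$)
$K = - \frac{282}{23}$ ($K = -6 + \frac{-110 - 34}{55 - 32} = -6 - \frac{144}{23} = - \frac{282}{23} \approx -12.261$)
$b{\left(10 \right)} K - 2 \left(3 + s{\left(5 \right)}\right) = \left(-7 + 10\right) \left(- \frac{282}{23}\right) - 2 \left(3 + 1\right) = 3 \left(- \frac{282}{23}\right) - 8 = - \frac{846}{23} - 8 = - \frac{1030}{23}$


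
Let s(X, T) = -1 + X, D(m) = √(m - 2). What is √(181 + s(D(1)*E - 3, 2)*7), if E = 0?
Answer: 3*√17 ≈ 12.369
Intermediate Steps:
D(m) = √(-2 + m)
√(181 + s(D(1)*E - 3, 2)*7) = √(181 + (-1 + (√(-2 + 1)*0 - 3))*7) = √(181 + (-1 + (√(-1)*0 - 3))*7) = √(181 + (-1 + (I*0 - 3))*7) = √(181 + (-1 + (0 - 3))*7) = √(181 + (-1 - 3)*7) = √(181 - 4*7) = √(181 - 28) = √153 = 3*√17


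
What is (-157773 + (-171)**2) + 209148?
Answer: 80616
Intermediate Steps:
(-157773 + (-171)**2) + 209148 = (-157773 + 29241) + 209148 = -128532 + 209148 = 80616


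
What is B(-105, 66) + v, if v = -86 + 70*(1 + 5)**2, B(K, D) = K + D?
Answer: 2395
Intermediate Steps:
B(K, D) = D + K
v = 2434 (v = -86 + 70*6**2 = -86 + 70*36 = -86 + 2520 = 2434)
B(-105, 66) + v = (66 - 105) + 2434 = -39 + 2434 = 2395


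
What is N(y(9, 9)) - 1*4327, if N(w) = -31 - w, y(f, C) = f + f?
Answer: -4376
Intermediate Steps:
y(f, C) = 2*f
N(y(9, 9)) - 1*4327 = (-31 - 2*9) - 1*4327 = (-31 - 1*18) - 4327 = (-31 - 18) - 4327 = -49 - 4327 = -4376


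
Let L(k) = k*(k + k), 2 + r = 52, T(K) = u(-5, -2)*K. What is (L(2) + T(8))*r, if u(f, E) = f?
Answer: -1600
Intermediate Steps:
T(K) = -5*K
r = 50 (r = -2 + 52 = 50)
L(k) = 2*k**2 (L(k) = k*(2*k) = 2*k**2)
(L(2) + T(8))*r = (2*2**2 - 5*8)*50 = (2*4 - 40)*50 = (8 - 40)*50 = -32*50 = -1600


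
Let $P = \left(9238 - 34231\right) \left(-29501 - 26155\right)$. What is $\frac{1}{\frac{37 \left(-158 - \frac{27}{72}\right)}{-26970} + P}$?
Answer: $\frac{215760}{300124405676959} \approx 7.189 \cdot 10^{-10}$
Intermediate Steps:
$P = 1391010408$ ($P = \left(-24993\right) \left(-55656\right) = 1391010408$)
$\frac{1}{\frac{37 \left(-158 - \frac{27}{72}\right)}{-26970} + P} = \frac{1}{\frac{37 \left(-158 - \frac{27}{72}\right)}{-26970} + 1391010408} = \frac{1}{37 \left(-158 - \frac{3}{8}\right) \left(- \frac{1}{26970}\right) + 1391010408} = \frac{1}{37 \left(- \frac{1267}{8}\right) \left(- \frac{1}{26970}\right) + 1391010408} = \frac{1}{\left(- \frac{46879}{8}\right) \left(- \frac{1}{26970}\right) + 1391010408} = \frac{1}{\frac{46879}{215760} + 1391010408} = \frac{1}{\frac{300124405676959}{215760}} = \frac{215760}{300124405676959}$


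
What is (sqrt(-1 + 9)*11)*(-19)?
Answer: -418*sqrt(2) ≈ -591.14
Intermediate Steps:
(sqrt(-1 + 9)*11)*(-19) = (sqrt(8)*11)*(-19) = ((2*sqrt(2))*11)*(-19) = (22*sqrt(2))*(-19) = -418*sqrt(2)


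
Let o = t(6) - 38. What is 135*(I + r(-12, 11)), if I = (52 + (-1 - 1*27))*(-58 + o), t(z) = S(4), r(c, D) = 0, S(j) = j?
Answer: -298080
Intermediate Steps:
t(z) = 4
o = -34 (o = 4 - 38 = -34)
I = -2208 (I = (52 + (-1 - 1*27))*(-58 - 34) = (52 + (-1 - 27))*(-92) = (52 - 28)*(-92) = 24*(-92) = -2208)
135*(I + r(-12, 11)) = 135*(-2208 + 0) = 135*(-2208) = -298080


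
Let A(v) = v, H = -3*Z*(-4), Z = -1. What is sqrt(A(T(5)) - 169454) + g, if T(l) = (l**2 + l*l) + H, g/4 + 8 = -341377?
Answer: -1365540 + 6*I*sqrt(4706) ≈ -1.3655e+6 + 411.6*I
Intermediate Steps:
g = -1365540 (g = -32 + 4*(-341377) = -32 - 1365508 = -1365540)
H = -12 (H = -3*(-1)*(-4) = 3*(-4) = -12)
T(l) = -12 + 2*l**2 (T(l) = (l**2 + l*l) - 12 = (l**2 + l**2) - 12 = 2*l**2 - 12 = -12 + 2*l**2)
sqrt(A(T(5)) - 169454) + g = sqrt((-12 + 2*5**2) - 169454) - 1365540 = sqrt((-12 + 2*25) - 169454) - 1365540 = sqrt((-12 + 50) - 169454) - 1365540 = sqrt(38 - 169454) - 1365540 = sqrt(-169416) - 1365540 = 6*I*sqrt(4706) - 1365540 = -1365540 + 6*I*sqrt(4706)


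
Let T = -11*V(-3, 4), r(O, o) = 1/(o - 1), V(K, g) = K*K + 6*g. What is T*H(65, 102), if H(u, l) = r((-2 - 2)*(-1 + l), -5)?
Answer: 121/2 ≈ 60.500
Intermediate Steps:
V(K, g) = K**2 + 6*g
r(O, o) = 1/(-1 + o)
H(u, l) = -1/6 (H(u, l) = 1/(-1 - 5) = 1/(-6) = -1/6)
T = -363 (T = -11*((-3)**2 + 6*4) = -11*(9 + 24) = -11*33 = -363)
T*H(65, 102) = -363*(-1/6) = 121/2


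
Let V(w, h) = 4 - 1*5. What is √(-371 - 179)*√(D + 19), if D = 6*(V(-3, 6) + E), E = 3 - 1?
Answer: 25*I*√22 ≈ 117.26*I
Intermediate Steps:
E = 2
V(w, h) = -1 (V(w, h) = 4 - 5 = -1)
D = 6 (D = 6*(-1 + 2) = 6*1 = 6)
√(-371 - 179)*√(D + 19) = √(-371 - 179)*√(6 + 19) = √(-550)*√25 = (5*I*√22)*5 = 25*I*√22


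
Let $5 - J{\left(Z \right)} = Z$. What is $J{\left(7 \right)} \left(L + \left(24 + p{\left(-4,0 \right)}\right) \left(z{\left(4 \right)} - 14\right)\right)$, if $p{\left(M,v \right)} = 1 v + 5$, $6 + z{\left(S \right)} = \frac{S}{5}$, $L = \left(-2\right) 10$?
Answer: $\frac{5768}{5} \approx 1153.6$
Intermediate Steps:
$L = -20$
$z{\left(S \right)} = -6 + \frac{S}{5}$
$p{\left(M,v \right)} = 5 + v$ ($p{\left(M,v \right)} = v + 5 = 5 + v$)
$J{\left(Z \right)} = 5 - Z$
$J{\left(7 \right)} \left(L + \left(24 + p{\left(-4,0 \right)}\right) \left(z{\left(4 \right)} - 14\right)\right) = \left(5 - 7\right) \left(-20 + \left(24 + \left(5 + 0\right)\right) \left(\left(-6 + \frac{1}{5} \cdot 4\right) - 14\right)\right) = \left(5 - 7\right) \left(-20 + \left(24 + 5\right) \left(\left(-6 + \frac{4}{5}\right) - 14\right)\right) = - 2 \left(-20 + 29 \left(- \frac{26}{5} - 14\right)\right) = - 2 \left(-20 + 29 \left(- \frac{96}{5}\right)\right) = - 2 \left(-20 - \frac{2784}{5}\right) = \left(-2\right) \left(- \frac{2884}{5}\right) = \frac{5768}{5}$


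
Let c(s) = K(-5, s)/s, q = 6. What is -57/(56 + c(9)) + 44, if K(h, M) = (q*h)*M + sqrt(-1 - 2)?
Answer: 763118/18253 + 171*I*sqrt(3)/18253 ≈ 41.808 + 0.016226*I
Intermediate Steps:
K(h, M) = I*sqrt(3) + 6*M*h (K(h, M) = (6*h)*M + sqrt(-1 - 2) = 6*M*h + sqrt(-3) = 6*M*h + I*sqrt(3) = I*sqrt(3) + 6*M*h)
c(s) = (-30*s + I*sqrt(3))/s (c(s) = (I*sqrt(3) + 6*s*(-5))/s = (I*sqrt(3) - 30*s)/s = (-30*s + I*sqrt(3))/s)
-57/(56 + c(9)) + 44 = -57/(56 + (-30 + I*sqrt(3)/9)) + 44 = -57/(26 + I*sqrt(3)/9) + 44 = 44 - 57/(26 + I*sqrt(3)/9)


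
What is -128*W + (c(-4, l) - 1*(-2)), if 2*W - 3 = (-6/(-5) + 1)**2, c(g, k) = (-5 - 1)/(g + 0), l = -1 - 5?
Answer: -24913/50 ≈ -498.26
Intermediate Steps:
l = -6
c(g, k) = -6/g
W = 98/25 (W = 3/2 + (-6/(-5) + 1)**2/2 = 3/2 + (-6*(-1/5) + 1)**2/2 = 3/2 + (6/5 + 1)**2/2 = 3/2 + (11/5)**2/2 = 3/2 + (1/2)*(121/25) = 3/2 + 121/50 = 98/25 ≈ 3.9200)
-128*W + (c(-4, l) - 1*(-2)) = -128*98/25 + (-6/(-4) - 1*(-2)) = -12544/25 + (-6*(-1/4) + 2) = -12544/25 + (3/2 + 2) = -12544/25 + 7/2 = -24913/50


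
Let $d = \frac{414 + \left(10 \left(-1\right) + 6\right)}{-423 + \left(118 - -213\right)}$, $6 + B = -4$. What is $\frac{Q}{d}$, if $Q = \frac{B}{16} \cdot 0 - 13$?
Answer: $\frac{598}{205} \approx 2.9171$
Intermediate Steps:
$B = -10$ ($B = -6 - 4 = -10$)
$Q = -13$ ($Q = - \frac{10}{16} \cdot 0 - 13 = \left(-10\right) \frac{1}{16} \cdot 0 - 13 = \left(- \frac{5}{8}\right) 0 - 13 = 0 - 13 = -13$)
$d = - \frac{205}{46}$ ($d = \frac{414 + \left(-10 + 6\right)}{-423 + \left(118 + 213\right)} = \frac{414 - 4}{-423 + 331} = \frac{410}{-92} = 410 \left(- \frac{1}{92}\right) = - \frac{205}{46} \approx -4.4565$)
$\frac{Q}{d} = - \frac{13}{- \frac{205}{46}} = \left(-13\right) \left(- \frac{46}{205}\right) = \frac{598}{205}$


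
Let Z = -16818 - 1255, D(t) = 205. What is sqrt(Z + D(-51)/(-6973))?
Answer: I*sqrt(878760010682)/6973 ≈ 134.44*I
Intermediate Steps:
Z = -18073
sqrt(Z + D(-51)/(-6973)) = sqrt(-18073 + 205/(-6973)) = sqrt(-18073 + 205*(-1/6973)) = sqrt(-18073 - 205/6973) = sqrt(-126023234/6973) = I*sqrt(878760010682)/6973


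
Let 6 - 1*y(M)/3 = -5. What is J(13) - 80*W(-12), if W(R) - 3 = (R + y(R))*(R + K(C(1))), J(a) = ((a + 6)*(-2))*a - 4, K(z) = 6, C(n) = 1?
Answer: 9342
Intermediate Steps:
y(M) = 33 (y(M) = 18 - 3*(-5) = 18 + 15 = 33)
J(a) = -4 + a*(-12 - 2*a) (J(a) = ((6 + a)*(-2))*a - 4 = (-12 - 2*a)*a - 4 = a*(-12 - 2*a) - 4 = -4 + a*(-12 - 2*a))
W(R) = 3 + (6 + R)*(33 + R) (W(R) = 3 + (R + 33)*(R + 6) = 3 + (33 + R)*(6 + R) = 3 + (6 + R)*(33 + R))
J(13) - 80*W(-12) = (-4 - 12*13 - 2*13**2) - 80*(201 + (-12)**2 + 39*(-12)) = (-4 - 156 - 2*169) - 80*(201 + 144 - 468) = (-4 - 156 - 338) - 80*(-123) = -498 + 9840 = 9342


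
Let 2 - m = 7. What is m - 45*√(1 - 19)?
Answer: -5 - 135*I*√2 ≈ -5.0 - 190.92*I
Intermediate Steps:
m = -5 (m = 2 - 1*7 = 2 - 7 = -5)
m - 45*√(1 - 19) = -5 - 45*√(1 - 19) = -5 - 135*I*√2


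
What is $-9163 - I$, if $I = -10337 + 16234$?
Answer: $-15060$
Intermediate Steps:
$I = 5897$
$-9163 - I = -9163 - 5897 = -15060$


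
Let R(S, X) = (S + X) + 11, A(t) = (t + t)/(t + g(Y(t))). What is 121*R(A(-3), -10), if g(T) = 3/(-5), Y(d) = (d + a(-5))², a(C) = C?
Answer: 968/3 ≈ 322.67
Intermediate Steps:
Y(d) = (-5 + d)² (Y(d) = (d - 5)² = (-5 + d)²)
g(T) = -⅗ (g(T) = 3*(-⅕) = -⅗)
A(t) = 2*t/(-⅗ + t) (A(t) = (t + t)/(t - ⅗) = (2*t)/(-⅗ + t) = 2*t/(-⅗ + t))
R(S, X) = 11 + S + X
121*R(A(-3), -10) = 121*(11 + 10*(-3)/(-3 + 5*(-3)) - 10) = 121*(11 + 10*(-3)/(-3 - 15) - 10) = 121*(11 + 10*(-3)/(-18) - 10) = 121*(11 + 10*(-3)*(-1/18) - 10) = 121*(11 + 5/3 - 10) = 121*(8/3) = 968/3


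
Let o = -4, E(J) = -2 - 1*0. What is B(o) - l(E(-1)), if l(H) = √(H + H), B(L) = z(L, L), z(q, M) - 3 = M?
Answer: -1 - 2*I ≈ -1.0 - 2.0*I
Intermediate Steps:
E(J) = -2 (E(J) = -2 + 0 = -2)
z(q, M) = 3 + M
B(L) = 3 + L
l(H) = √2*√H (l(H) = √(2*H) = √2*√H)
B(o) - l(E(-1)) = (3 - 4) - √2*√(-2) = -1 - √2*I*√2 = -1 - 2*I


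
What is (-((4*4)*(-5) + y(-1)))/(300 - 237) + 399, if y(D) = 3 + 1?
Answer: 25213/63 ≈ 400.21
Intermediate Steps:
y(D) = 4
(-((4*4)*(-5) + y(-1)))/(300 - 237) + 399 = (-((4*4)*(-5) + 4))/(300 - 237) + 399 = -(16*(-5) + 4)/63 + 399 = -(-80 + 4)*(1/63) + 399 = -1*(-76)*(1/63) + 399 = 76*(1/63) + 399 = 76/63 + 399 = 25213/63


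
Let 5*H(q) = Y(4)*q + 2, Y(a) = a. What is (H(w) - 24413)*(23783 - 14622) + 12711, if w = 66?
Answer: -1115737084/5 ≈ -2.2315e+8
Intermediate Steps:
H(q) = 2/5 + 4*q/5 (H(q) = (4*q + 2)/5 = (2 + 4*q)/5 = 2/5 + 4*q/5)
(H(w) - 24413)*(23783 - 14622) + 12711 = ((2/5 + (4/5)*66) - 24413)*(23783 - 14622) + 12711 = ((2/5 + 264/5) - 24413)*9161 + 12711 = (266/5 - 24413)*9161 + 12711 = -121799/5*9161 + 12711 = -1115800639/5 + 12711 = -1115737084/5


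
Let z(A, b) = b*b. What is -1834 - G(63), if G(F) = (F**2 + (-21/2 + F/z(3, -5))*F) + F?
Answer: -268163/50 ≈ -5363.3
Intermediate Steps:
z(A, b) = b**2
G(F) = F + F**2 + F*(-21/2 + F/25) (G(F) = (F**2 + (-21/2 + F/((-5)**2))*F) + F = (F**2 + (-21*1/2 + F/25)*F) + F = (F**2 + (-21/2 + F*(1/25))*F) + F = (F**2 + (-21/2 + F/25)*F) + F = (F**2 + F*(-21/2 + F/25)) + F = F + F**2 + F*(-21/2 + F/25))
-1834 - G(63) = -1834 - 63*(-475 + 52*63)/50 = -1834 - 63*(-475 + 3276)/50 = -1834 - 63*2801/50 = -1834 - 1*176463/50 = -1834 - 176463/50 = -268163/50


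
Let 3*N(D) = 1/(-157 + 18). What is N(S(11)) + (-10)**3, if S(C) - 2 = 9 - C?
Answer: -417001/417 ≈ -1000.0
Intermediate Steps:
S(C) = 11 - C (S(C) = 2 + (9 - C) = 11 - C)
N(D) = -1/417 (N(D) = 1/(3*(-157 + 18)) = (1/3)/(-139) = (1/3)*(-1/139) = -1/417)
N(S(11)) + (-10)**3 = -1/417 + (-10)**3 = -1/417 - 1000 = -417001/417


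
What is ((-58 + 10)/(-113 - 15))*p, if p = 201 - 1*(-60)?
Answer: 783/8 ≈ 97.875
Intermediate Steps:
p = 261 (p = 201 + 60 = 261)
((-58 + 10)/(-113 - 15))*p = ((-58 + 10)/(-113 - 15))*261 = -48/(-128)*261 = -48*(-1/128)*261 = (3/8)*261 = 783/8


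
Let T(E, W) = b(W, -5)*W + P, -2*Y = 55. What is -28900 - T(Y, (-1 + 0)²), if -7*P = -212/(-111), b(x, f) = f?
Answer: -22451203/777 ≈ -28895.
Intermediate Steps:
Y = -55/2 (Y = -½*55 = -55/2 ≈ -27.500)
P = -212/777 (P = -(-212)/(7*(-111)) = -(-212)*(-1)/(7*111) = -⅐*212/111 = -212/777 ≈ -0.27284)
T(E, W) = -212/777 - 5*W (T(E, W) = -5*W - 212/777 = -212/777 - 5*W)
-28900 - T(Y, (-1 + 0)²) = -28900 - (-212/777 - 5*(-1 + 0)²) = -28900 - (-212/777 - 5*(-1)²) = -28900 - (-212/777 - 5*1) = -28900 - (-212/777 - 5) = -28900 - 1*(-4097/777) = -28900 + 4097/777 = -22451203/777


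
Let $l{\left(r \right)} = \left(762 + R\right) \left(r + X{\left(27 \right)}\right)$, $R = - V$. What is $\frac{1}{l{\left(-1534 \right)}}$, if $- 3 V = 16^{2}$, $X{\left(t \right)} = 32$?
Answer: $- \frac{3}{3818084} \approx -7.8573 \cdot 10^{-7}$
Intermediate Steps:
$V = - \frac{256}{3}$ ($V = - \frac{16^{2}}{3} = \left(- \frac{1}{3}\right) 256 = - \frac{256}{3} \approx -85.333$)
$R = \frac{256}{3}$ ($R = \left(-1\right) \left(- \frac{256}{3}\right) = \frac{256}{3} \approx 85.333$)
$l{\left(r \right)} = \frac{81344}{3} + \frac{2542 r}{3}$ ($l{\left(r \right)} = \left(762 + \frac{256}{3}\right) \left(r + 32\right) = \frac{2542 \left(32 + r\right)}{3} = \frac{81344}{3} + \frac{2542 r}{3}$)
$\frac{1}{l{\left(-1534 \right)}} = \frac{1}{\frac{81344}{3} + \frac{2542}{3} \left(-1534\right)} = \frac{1}{\frac{81344}{3} - \frac{3899428}{3}} = \frac{1}{- \frac{3818084}{3}} = - \frac{3}{3818084}$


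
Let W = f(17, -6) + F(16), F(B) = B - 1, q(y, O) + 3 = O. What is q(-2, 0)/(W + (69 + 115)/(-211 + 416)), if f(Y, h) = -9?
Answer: -615/1414 ≈ -0.43494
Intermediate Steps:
q(y, O) = -3 + O
F(B) = -1 + B
W = 6 (W = -9 + (-1 + 16) = -9 + 15 = 6)
q(-2, 0)/(W + (69 + 115)/(-211 + 416)) = (-3 + 0)/(6 + (69 + 115)/(-211 + 416)) = -3/(6 + 184/205) = -3/1414/205 = -3*205/1414 = -615/1414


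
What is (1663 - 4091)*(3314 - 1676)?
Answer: -3977064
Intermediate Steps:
(1663 - 4091)*(3314 - 1676) = -2428*1638 = -3977064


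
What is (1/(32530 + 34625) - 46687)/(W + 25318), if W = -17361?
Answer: -3135265484/534352335 ≈ -5.8674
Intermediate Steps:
(1/(32530 + 34625) - 46687)/(W + 25318) = (1/(32530 + 34625) - 46687)/(-17361 + 25318) = (1/67155 - 46687)/7957 = (1/67155 - 46687)*(1/7957) = -3135265484/67155*1/7957 = -3135265484/534352335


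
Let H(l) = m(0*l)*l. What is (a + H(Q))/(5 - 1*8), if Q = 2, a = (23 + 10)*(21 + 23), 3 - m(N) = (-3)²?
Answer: -480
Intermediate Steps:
m(N) = -6 (m(N) = 3 - 1*(-3)² = 3 - 1*9 = 3 - 9 = -6)
a = 1452 (a = 33*44 = 1452)
H(l) = -6*l
(a + H(Q))/(5 - 1*8) = (1452 - 6*2)/(5 - 1*8) = (1452 - 12)/(5 - 8) = 1440/(-3) = -⅓*1440 = -480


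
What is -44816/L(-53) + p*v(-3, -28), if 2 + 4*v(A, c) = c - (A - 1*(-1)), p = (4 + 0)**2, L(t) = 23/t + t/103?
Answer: 122035304/2589 ≈ 47136.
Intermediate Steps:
L(t) = 23/t + t/103 (L(t) = 23/t + t*(1/103) = 23/t + t/103)
p = 16 (p = 4**2 = 16)
v(A, c) = -3/4 - A/4 + c/4 (v(A, c) = -1/2 + (c - (A - 1*(-1)))/4 = -1/2 + (c - (A + 1))/4 = -1/2 + (c - (1 + A))/4 = -1/2 + (c + (-1 - A))/4 = -1/2 + (-1 + c - A)/4 = -1/2 + (-1/4 - A/4 + c/4) = -3/4 - A/4 + c/4)
-44816/L(-53) + p*v(-3, -28) = -44816/(23/(-53) + (1/103)*(-53)) + 16*(-3/4 - 1/4*(-3) + (1/4)*(-28)) = -44816/(23*(-1/53) - 53/103) + 16*(-3/4 + 3/4 - 7) = -44816/(-23/53 - 53/103) + 16*(-7) = -44816/(-5178/5459) - 112 = -44816*(-5459/5178) - 112 = 122325272/2589 - 112 = 122035304/2589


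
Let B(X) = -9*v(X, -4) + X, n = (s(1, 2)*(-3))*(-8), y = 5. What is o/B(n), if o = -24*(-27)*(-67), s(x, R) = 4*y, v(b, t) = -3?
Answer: -14472/169 ≈ -85.633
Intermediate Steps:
s(x, R) = 20 (s(x, R) = 4*5 = 20)
n = 480 (n = (20*(-3))*(-8) = -60*(-8) = 480)
o = -43416 (o = 648*(-67) = -43416)
B(X) = 27 + X (B(X) = -9*(-3) + X = 27 + X)
o/B(n) = -43416/(27 + 480) = -43416/507 = -43416*1/507 = -14472/169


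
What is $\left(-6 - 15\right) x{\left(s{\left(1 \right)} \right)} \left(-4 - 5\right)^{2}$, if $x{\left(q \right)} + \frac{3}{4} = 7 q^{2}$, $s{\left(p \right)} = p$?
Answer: $- \frac{42525}{4} \approx -10631.0$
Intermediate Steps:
$x{\left(q \right)} = - \frac{3}{4} + 7 q^{2}$
$\left(-6 - 15\right) x{\left(s{\left(1 \right)} \right)} \left(-4 - 5\right)^{2} = \left(-6 - 15\right) \left(- \frac{3}{4} + 7 \cdot 1^{2}\right) \left(-4 - 5\right)^{2} = \left(-6 - 15\right) \left(- \frac{3}{4} + 7 \cdot 1\right) \left(-9\right)^{2} = - 21 \left(- \frac{3}{4} + 7\right) 81 = \left(-21\right) \frac{25}{4} \cdot 81 = \left(- \frac{525}{4}\right) 81 = - \frac{42525}{4}$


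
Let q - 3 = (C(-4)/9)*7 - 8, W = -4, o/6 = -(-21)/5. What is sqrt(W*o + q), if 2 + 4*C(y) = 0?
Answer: I*sqrt(95570)/30 ≈ 10.305*I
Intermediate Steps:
o = 126/5 (o = 6*(-(-21)/5) = 6*(-7*(-3/5)) = 6*(21/5) = 126/5 ≈ 25.200)
C(y) = -1/2 (C(y) = -1/2 + (1/4)*0 = -1/2 + 0 = -1/2)
q = -97/18 (q = 3 + (-1/2/9*7 - 8) = 3 + (-1/2*1/9*7 - 8) = 3 + (-1/18*7 - 8) = 3 + (-7/18 - 8) = 3 - 151/18 = -97/18 ≈ -5.3889)
sqrt(W*o + q) = sqrt(-4*126/5 - 97/18) = sqrt(-504/5 - 97/18) = sqrt(-9557/90) = I*sqrt(95570)/30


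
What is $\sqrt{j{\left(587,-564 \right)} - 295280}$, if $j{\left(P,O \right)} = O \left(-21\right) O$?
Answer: $8 i \sqrt{108989} \approx 2641.1 i$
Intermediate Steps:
$j{\left(P,O \right)} = - 21 O^{2}$ ($j{\left(P,O \right)} = - 21 O O = - 21 O^{2}$)
$\sqrt{j{\left(587,-564 \right)} - 295280} = \sqrt{- 21 \left(-564\right)^{2} - 295280} = \sqrt{\left(-21\right) 318096 - 295280} = \sqrt{-6680016 - 295280} = \sqrt{-6975296} = 8 i \sqrt{108989}$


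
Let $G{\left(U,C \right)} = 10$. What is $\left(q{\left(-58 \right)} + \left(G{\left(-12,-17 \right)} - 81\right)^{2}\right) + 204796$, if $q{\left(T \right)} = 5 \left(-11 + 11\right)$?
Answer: $209837$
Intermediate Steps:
$q{\left(T \right)} = 0$ ($q{\left(T \right)} = 5 \cdot 0 = 0$)
$\left(q{\left(-58 \right)} + \left(G{\left(-12,-17 \right)} - 81\right)^{2}\right) + 204796 = \left(0 + \left(10 - 81\right)^{2}\right) + 204796 = \left(0 + \left(-71\right)^{2}\right) + 204796 = \left(0 + 5041\right) + 204796 = 5041 + 204796 = 209837$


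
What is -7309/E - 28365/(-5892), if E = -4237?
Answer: 54415711/8321468 ≈ 6.5392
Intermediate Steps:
-7309/E - 28365/(-5892) = -7309/(-4237) - 28365/(-5892) = -7309*(-1/4237) - 28365*(-1/5892) = 7309/4237 + 9455/1964 = 54415711/8321468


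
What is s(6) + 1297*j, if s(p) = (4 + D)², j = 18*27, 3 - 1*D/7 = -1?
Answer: 631366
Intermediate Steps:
D = 28 (D = 21 - 7*(-1) = 21 + 7 = 28)
j = 486
s(p) = 1024 (s(p) = (4 + 28)² = 32² = 1024)
s(6) + 1297*j = 1024 + 1297*486 = 1024 + 630342 = 631366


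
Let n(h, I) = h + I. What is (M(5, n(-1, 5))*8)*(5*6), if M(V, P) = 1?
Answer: 240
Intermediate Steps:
n(h, I) = I + h
(M(5, n(-1, 5))*8)*(5*6) = (1*8)*(5*6) = 8*30 = 240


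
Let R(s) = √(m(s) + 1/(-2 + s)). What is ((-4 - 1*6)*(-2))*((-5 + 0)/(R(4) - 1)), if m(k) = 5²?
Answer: -200/49 - 100*√102/49 ≈ -24.693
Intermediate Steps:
m(k) = 25
R(s) = √(25 + 1/(-2 + s))
((-4 - 1*6)*(-2))*((-5 + 0)/(R(4) - 1)) = ((-4 - 1*6)*(-2))*((-5 + 0)/(√((-49 + 25*4)/(-2 + 4)) - 1)) = ((-4 - 6)*(-2))*(-5/(√((-49 + 100)/2) - 1)) = (-10*(-2))*(-5/(√((½)*51) - 1)) = 20*(-5/(√(51/2) - 1)) = 20*(-5/(√102/2 - 1)) = 20*(-5/(-1 + √102/2)) = -100/(-1 + √102/2)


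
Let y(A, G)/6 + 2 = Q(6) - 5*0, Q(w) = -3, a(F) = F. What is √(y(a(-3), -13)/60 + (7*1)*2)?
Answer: 3*√6/2 ≈ 3.6742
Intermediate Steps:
y(A, G) = -30 (y(A, G) = -12 + 6*(-3 - 5*0) = -12 + 6*(-3 + 0) = -12 + 6*(-3) = -12 - 18 = -30)
√(y(a(-3), -13)/60 + (7*1)*2) = √(-30/60 + (7*1)*2) = √(-30*1/60 + 7*2) = √(-½ + 14) = √(27/2) = 3*√6/2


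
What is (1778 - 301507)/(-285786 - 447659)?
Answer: 299729/733445 ≈ 0.40866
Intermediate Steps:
(1778 - 301507)/(-285786 - 447659) = -299729/(-733445) = -299729*(-1/733445) = 299729/733445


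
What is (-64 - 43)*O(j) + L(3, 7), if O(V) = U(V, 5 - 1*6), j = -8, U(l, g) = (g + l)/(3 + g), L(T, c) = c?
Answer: 977/2 ≈ 488.50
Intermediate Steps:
U(l, g) = (g + l)/(3 + g)
O(V) = -½ + V/2 (O(V) = ((5 - 1*6) + V)/(3 + (5 - 1*6)) = ((5 - 6) + V)/(3 + (5 - 6)) = (-1 + V)/(3 - 1) = (-1 + V)/2 = -½ + V/2)
(-64 - 43)*O(j) + L(3, 7) = (-64 - 43)*(-½ + (½)*(-8)) + 7 = -107*(-½ - 4) + 7 = -107*(-9/2) + 7 = 963/2 + 7 = 977/2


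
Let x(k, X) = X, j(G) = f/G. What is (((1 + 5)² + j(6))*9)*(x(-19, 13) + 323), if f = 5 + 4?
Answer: 113400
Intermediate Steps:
f = 9
j(G) = 9/G
(((1 + 5)² + j(6))*9)*(x(-19, 13) + 323) = (((1 + 5)² + 9/6)*9)*(13 + 323) = ((6² + 9*(⅙))*9)*336 = ((36 + 3/2)*9)*336 = ((75/2)*9)*336 = (675/2)*336 = 113400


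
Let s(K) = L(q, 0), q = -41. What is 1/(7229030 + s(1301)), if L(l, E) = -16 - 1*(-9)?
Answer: 1/7229023 ≈ 1.3833e-7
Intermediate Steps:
L(l, E) = -7 (L(l, E) = -16 + 9 = -7)
s(K) = -7
1/(7229030 + s(1301)) = 1/(7229030 - 7) = 1/7229023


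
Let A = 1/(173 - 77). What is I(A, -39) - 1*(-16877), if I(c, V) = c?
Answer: 1620193/96 ≈ 16877.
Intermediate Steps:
A = 1/96 ≈ 0.010417
I(A, -39) - 1*(-16877) = 1/96 - 1*(-16877) = 1/96 + 16877 = 1620193/96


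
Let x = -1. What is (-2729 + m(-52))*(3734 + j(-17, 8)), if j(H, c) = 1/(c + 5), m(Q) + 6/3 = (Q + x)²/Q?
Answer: -7030045803/676 ≈ -1.0399e+7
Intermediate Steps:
m(Q) = -2 + (-1 + Q)²/Q (m(Q) = -2 + (Q - 1)²/Q = -2 + (-1 + Q)²/Q)
j(H, c) = 1/(5 + c)
(-2729 + m(-52))*(3734 + j(-17, 8)) = (-2729 + (-2 + (-1 - 52)²/(-52)))*(3734 + 1/(5 + 8)) = (-2729 + (-2 - 1/52*(-53)²))*(3734 + 1/13) = (-2729 + (-2 - 1/52*2809))*(3734 + 1/13) = (-2729 + (-2 - 2809/52))*(48543/13) = (-2729 - 2913/52)*(48543/13) = -144821/52*48543/13 = -7030045803/676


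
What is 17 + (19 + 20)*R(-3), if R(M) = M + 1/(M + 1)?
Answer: -239/2 ≈ -119.50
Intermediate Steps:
R(M) = M + 1/(1 + M)
17 + (19 + 20)*R(-3) = 17 + (19 + 20)*((1 - 3 + (-3)²)/(1 - 3)) = 17 + 39*((1 - 3 + 9)/(-2)) = 17 + 39*(-½*7) = 17 + 39*(-7/2) = 17 - 273/2 = -239/2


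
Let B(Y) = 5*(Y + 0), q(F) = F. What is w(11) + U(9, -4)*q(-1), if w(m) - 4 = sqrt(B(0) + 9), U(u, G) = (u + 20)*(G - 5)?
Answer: 268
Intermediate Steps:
U(u, G) = (-5 + G)*(20 + u) (U(u, G) = (20 + u)*(-5 + G) = (-5 + G)*(20 + u))
B(Y) = 5*Y
w(m) = 7 (w(m) = 4 + sqrt(5*0 + 9) = 4 + sqrt(0 + 9) = 4 + sqrt(9) = 4 + 3 = 7)
w(11) + U(9, -4)*q(-1) = 7 + (-100 - 5*9 + 20*(-4) - 4*9)*(-1) = 7 + (-100 - 45 - 80 - 36)*(-1) = 7 - 261*(-1) = 7 + 261 = 268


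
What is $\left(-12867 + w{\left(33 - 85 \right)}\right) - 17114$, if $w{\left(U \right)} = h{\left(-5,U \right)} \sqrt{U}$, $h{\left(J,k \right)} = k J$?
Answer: $-29981 + 520 i \sqrt{13} \approx -29981.0 + 1874.9 i$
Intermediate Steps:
$h{\left(J,k \right)} = J k$
$w{\left(U \right)} = - 5 U^{\frac{3}{2}}$ ($w{\left(U \right)} = - 5 U \sqrt{U} = - 5 U^{\frac{3}{2}}$)
$\left(-12867 + w{\left(33 - 85 \right)}\right) - 17114 = \left(-12867 - 5 \left(33 - 85\right)^{\frac{3}{2}}\right) - 17114 = \left(-12867 - 5 \left(-52\right)^{\frac{3}{2}}\right) - 17114 = \left(-12867 - 5 \left(- 104 i \sqrt{13}\right)\right) - 17114 = \left(-12867 + 520 i \sqrt{13}\right) - 17114 = -29981 + 520 i \sqrt{13}$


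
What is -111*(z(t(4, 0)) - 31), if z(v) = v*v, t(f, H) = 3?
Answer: 2442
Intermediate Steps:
z(v) = v²
-111*(z(t(4, 0)) - 31) = -111*(3² - 31) = -111*(9 - 31) = -111*(-22) = 2442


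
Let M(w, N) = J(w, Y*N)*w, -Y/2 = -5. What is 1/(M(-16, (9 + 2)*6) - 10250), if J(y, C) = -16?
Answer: -1/9994 ≈ -0.00010006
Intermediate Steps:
Y = 10 (Y = -2*(-5) = 10)
M(w, N) = -16*w
1/(M(-16, (9 + 2)*6) - 10250) = 1/(-16*(-16) - 10250) = 1/(256 - 10250) = 1/(-9994) = -1/9994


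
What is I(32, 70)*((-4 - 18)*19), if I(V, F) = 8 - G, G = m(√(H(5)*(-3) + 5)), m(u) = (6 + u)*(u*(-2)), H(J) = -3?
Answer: -15048 - 5016*√14 ≈ -33816.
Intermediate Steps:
m(u) = -2*u*(6 + u) (m(u) = (6 + u)*(-2*u) = -2*u*(6 + u))
G = -2*√14*(6 + √14) (G = -2*√(-3*(-3) + 5)*(6 + √(-3*(-3) + 5)) = -2*√(9 + 5)*(6 + √(9 + 5)) = -2*√14*(6 + √14) ≈ -72.900)
I(V, F) = 36 + 12*√14 (I(V, F) = 8 - (-28 - 12*√14) = 8 + (28 + 12*√14) = 36 + 12*√14)
I(32, 70)*((-4 - 18)*19) = (36 + 12*√14)*((-4 - 18)*19) = (36 + 12*√14)*(-22*19) = (36 + 12*√14)*(-418) = -15048 - 5016*√14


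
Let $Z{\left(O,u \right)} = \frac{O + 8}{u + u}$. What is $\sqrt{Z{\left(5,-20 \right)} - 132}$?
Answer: $\frac{i \sqrt{52930}}{20} \approx 11.503 i$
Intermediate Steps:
$Z{\left(O,u \right)} = \frac{8 + O}{2 u}$
$\sqrt{Z{\left(5,-20 \right)} - 132} = \sqrt{\frac{8 + 5}{2 \left(-20\right)} - 132} = \sqrt{\frac{1}{2} \left(- \frac{1}{20}\right) 13 - 132} = \sqrt{- \frac{13}{40} - 132} = \sqrt{- \frac{5293}{40}} = \frac{i \sqrt{52930}}{20}$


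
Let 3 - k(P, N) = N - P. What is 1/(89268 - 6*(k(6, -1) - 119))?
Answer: 1/89922 ≈ 1.1121e-5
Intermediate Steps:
k(P, N) = 3 + P - N (k(P, N) = 3 - (N - P) = 3 + (P - N) = 3 + P - N)
1/(89268 - 6*(k(6, -1) - 119)) = 1/(89268 - 6*((3 + 6 - 1*(-1)) - 119)) = 1/(89268 - 6*((3 + 6 + 1) - 119)) = 1/(89268 - 6*(10 - 119)) = 1/(89268 - 6*(-109)) = 1/(89268 + 654) = 1/89922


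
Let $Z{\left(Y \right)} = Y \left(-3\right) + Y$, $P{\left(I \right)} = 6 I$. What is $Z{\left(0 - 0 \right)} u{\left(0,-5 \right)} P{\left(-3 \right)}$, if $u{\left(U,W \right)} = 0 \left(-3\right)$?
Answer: $0$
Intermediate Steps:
$u{\left(U,W \right)} = 0$
$Z{\left(Y \right)} = - 2 Y$ ($Z{\left(Y \right)} = - 3 Y + Y = - 2 Y$)
$Z{\left(0 - 0 \right)} u{\left(0,-5 \right)} P{\left(-3 \right)} = - 2 \left(0 - 0\right) 0 \cdot 6 \left(-3\right) = - 2 \left(0 + 0\right) 0 \left(-18\right) = \left(-2\right) 0 \cdot 0 \left(-18\right) = 0 \cdot 0 \left(-18\right) = 0 \left(-18\right) = 0$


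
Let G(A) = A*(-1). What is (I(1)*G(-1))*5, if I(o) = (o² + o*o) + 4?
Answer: 30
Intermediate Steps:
G(A) = -A
I(o) = 4 + 2*o² (I(o) = (o² + o²) + 4 = 2*o² + 4 = 4 + 2*o²)
(I(1)*G(-1))*5 = ((4 + 2*1²)*(-1*(-1)))*5 = ((4 + 2*1)*1)*5 = ((4 + 2)*1)*5 = (6*1)*5 = 6*5 = 30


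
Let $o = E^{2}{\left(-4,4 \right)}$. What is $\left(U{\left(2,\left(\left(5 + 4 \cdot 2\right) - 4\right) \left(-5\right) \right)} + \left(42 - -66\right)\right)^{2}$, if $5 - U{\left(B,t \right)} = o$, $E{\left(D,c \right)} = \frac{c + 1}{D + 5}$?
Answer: $7744$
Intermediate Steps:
$E{\left(D,c \right)} = \frac{1 + c}{5 + D}$
$o = 25$ ($o = \left(\frac{1 + 4}{5 - 4}\right)^{2} = \left(1^{-1} \cdot 5\right)^{2} = \left(1 \cdot 5\right)^{2} = 5^{2} = 25$)
$U{\left(B,t \right)} = -20$ ($U{\left(B,t \right)} = 5 - 25 = -20$)
$\left(U{\left(2,\left(\left(5 + 4 \cdot 2\right) - 4\right) \left(-5\right) \right)} + \left(42 - -66\right)\right)^{2} = \left(-20 + \left(42 - -66\right)\right)^{2} = \left(-20 + \left(42 + 66\right)\right)^{2} = \left(-20 + 108\right)^{2} = 88^{2} = 7744$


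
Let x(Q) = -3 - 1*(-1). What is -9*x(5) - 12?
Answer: 6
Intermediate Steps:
x(Q) = -2 (x(Q) = -3 + 1 = -2)
-9*x(5) - 12 = -9*(-2) - 12 = 18 - 12 = 6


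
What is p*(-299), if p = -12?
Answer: 3588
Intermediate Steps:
p*(-299) = -12*(-299) = 3588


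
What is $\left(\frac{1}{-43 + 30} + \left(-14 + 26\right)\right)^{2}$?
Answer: $\frac{24025}{169} \approx 142.16$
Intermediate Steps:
$\left(\frac{1}{-43 + 30} + \left(-14 + 26\right)\right)^{2} = \left(\frac{1}{-13} + 12\right)^{2} = \left(- \frac{1}{13} + 12\right)^{2} = \left(\frac{155}{13}\right)^{2} = \frac{24025}{169}$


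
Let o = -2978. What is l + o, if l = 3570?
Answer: 592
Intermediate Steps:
l + o = 3570 - 2978 = 592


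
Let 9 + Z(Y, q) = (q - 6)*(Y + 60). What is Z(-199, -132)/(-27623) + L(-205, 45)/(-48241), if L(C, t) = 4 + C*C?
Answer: -2085891760/1332561143 ≈ -1.5653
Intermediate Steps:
L(C, t) = 4 + C**2
Z(Y, q) = -9 + (-6 + q)*(60 + Y) (Z(Y, q) = -9 + (q - 6)*(Y + 60) = -9 + (-6 + q)*(60 + Y))
Z(-199, -132)/(-27623) + L(-205, 45)/(-48241) = (-369 - 6*(-199) + 60*(-132) - 199*(-132))/(-27623) + (4 + (-205)**2)/(-48241) = (-369 + 1194 - 7920 + 26268)*(-1/27623) + (4 + 42025)*(-1/48241) = 19173*(-1/27623) + 42029*(-1/48241) = -19173/27623 - 42029/48241 = -2085891760/1332561143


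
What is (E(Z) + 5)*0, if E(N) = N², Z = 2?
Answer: 0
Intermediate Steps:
(E(Z) + 5)*0 = (2² + 5)*0 = (4 + 5)*0 = 9*0 = 0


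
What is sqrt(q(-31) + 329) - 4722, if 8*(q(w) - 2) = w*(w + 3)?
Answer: -4722 + sqrt(1758)/2 ≈ -4701.0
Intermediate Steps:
q(w) = 2 + w*(3 + w)/8 (q(w) = 2 + (w*(w + 3))/8 = 2 + (w*(3 + w))/8 = 2 + w*(3 + w)/8)
sqrt(q(-31) + 329) - 4722 = sqrt((2 + (1/8)*(-31)**2 + (3/8)*(-31)) + 329) - 4722 = sqrt((2 + (1/8)*961 - 93/8) + 329) - 4722 = sqrt((2 + 961/8 - 93/8) + 329) - 4722 = sqrt(221/2 + 329) - 4722 = sqrt(879/2) - 4722 = sqrt(1758)/2 - 4722 = -4722 + sqrt(1758)/2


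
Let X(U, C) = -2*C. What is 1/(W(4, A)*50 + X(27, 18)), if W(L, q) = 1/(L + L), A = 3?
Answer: -4/119 ≈ -0.033613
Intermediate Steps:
W(L, q) = 1/(2*L)
1/(W(4, A)*50 + X(27, 18)) = 1/(((½)/4)*50 - 2*18) = 1/(((½)*(¼))*50 - 36) = 1/((⅛)*50 - 36) = 1/(25/4 - 36) = 1/(-119/4) = -4/119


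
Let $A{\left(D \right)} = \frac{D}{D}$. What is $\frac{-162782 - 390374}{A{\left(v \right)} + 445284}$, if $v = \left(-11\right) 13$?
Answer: $- \frac{553156}{445285} \approx -1.2423$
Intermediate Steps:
$v = -143$
$A{\left(D \right)} = 1$
$\frac{-162782 - 390374}{A{\left(v \right)} + 445284} = \frac{-162782 - 390374}{1 + 445284} = - \frac{553156}{445285}$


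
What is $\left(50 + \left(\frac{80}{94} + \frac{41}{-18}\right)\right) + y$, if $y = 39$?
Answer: $\frac{74087}{846} \approx 87.573$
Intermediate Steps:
$\left(50 + \left(\frac{80}{94} + \frac{41}{-18}\right)\right) + y = \left(50 + \left(\frac{80}{94} + \frac{41}{-18}\right)\right) + 39 = \left(50 + \left(80 \cdot \frac{1}{94} + 41 \left(- \frac{1}{18}\right)\right)\right) + 39 = \left(50 + \left(\frac{40}{47} - \frac{41}{18}\right)\right) + 39 = \left(50 - \frac{1207}{846}\right) + 39 = \frac{41093}{846} + 39 = \frac{74087}{846}$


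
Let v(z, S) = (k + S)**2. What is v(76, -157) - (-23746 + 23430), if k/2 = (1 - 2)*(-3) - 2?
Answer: 24341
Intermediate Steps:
k = 2 (k = 2*((1 - 2)*(-3) - 2) = 2*(-1*(-3) - 2) = 2*(3 - 2) = 2*1 = 2)
v(z, S) = (2 + S)**2
v(76, -157) - (-23746 + 23430) = (2 - 157)**2 - (-23746 + 23430) = (-155)**2 - 1*(-316) = 24025 + 316 = 24341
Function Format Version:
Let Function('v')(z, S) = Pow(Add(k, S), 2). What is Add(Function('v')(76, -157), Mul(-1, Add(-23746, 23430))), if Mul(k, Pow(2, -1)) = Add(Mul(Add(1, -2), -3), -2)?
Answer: 24341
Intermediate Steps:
k = 2 (k = Mul(2, Add(Mul(Add(1, -2), -3), -2)) = Mul(2, Add(Mul(-1, -3), -2)) = Mul(2, Add(3, -2)) = Mul(2, 1) = 2)
Function('v')(z, S) = Pow(Add(2, S), 2)
Add(Function('v')(76, -157), Mul(-1, Add(-23746, 23430))) = Add(Pow(Add(2, -157), 2), Mul(-1, Add(-23746, 23430))) = Add(Pow(-155, 2), Mul(-1, -316)) = Add(24025, 316) = 24341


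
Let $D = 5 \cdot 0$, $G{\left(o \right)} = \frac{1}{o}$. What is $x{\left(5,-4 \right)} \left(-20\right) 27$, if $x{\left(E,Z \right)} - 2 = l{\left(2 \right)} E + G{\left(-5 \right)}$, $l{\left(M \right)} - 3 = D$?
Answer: $-9072$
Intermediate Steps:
$D = 0$
$l{\left(M \right)} = 3$ ($l{\left(M \right)} = 3 + 0 = 3$)
$x{\left(E,Z \right)} = \frac{9}{5} + 3 E$ ($x{\left(E,Z \right)} = 2 + \left(3 E + \frac{1}{-5}\right) = 2 + \left(3 E - \frac{1}{5}\right) = 2 + \left(- \frac{1}{5} + 3 E\right) = \frac{9}{5} + 3 E$)
$x{\left(5,-4 \right)} \left(-20\right) 27 = \left(\frac{9}{5} + 3 \cdot 5\right) \left(-20\right) 27 = \left(\frac{9}{5} + 15\right) \left(-20\right) 27 = \frac{84}{5} \left(-20\right) 27 = \left(-336\right) 27 = -9072$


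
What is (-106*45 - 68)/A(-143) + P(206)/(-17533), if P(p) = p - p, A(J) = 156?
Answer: -2419/78 ≈ -31.013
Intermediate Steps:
P(p) = 0
(-106*45 - 68)/A(-143) + P(206)/(-17533) = (-106*45 - 68)/156 + 0/(-17533) = (-4770 - 68)*(1/156) + 0*(-1/17533) = -4838*1/156 + 0 = -2419/78 + 0 = -2419/78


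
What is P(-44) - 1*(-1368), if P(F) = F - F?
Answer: 1368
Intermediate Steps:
P(F) = 0
P(-44) - 1*(-1368) = 0 - 1*(-1368) = 0 + 1368 = 1368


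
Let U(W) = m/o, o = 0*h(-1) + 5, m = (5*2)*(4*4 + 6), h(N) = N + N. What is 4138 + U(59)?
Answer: 4182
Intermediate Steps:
h(N) = 2*N
m = 220 (m = 10*(16 + 6) = 10*22 = 220)
o = 5 (o = 0*(2*(-1)) + 5 = 0*(-2) + 5 = 0 + 5 = 5)
U(W) = 44 (U(W) = 220/5 = 220*(⅕) = 44)
4138 + U(59) = 4138 + 44 = 4182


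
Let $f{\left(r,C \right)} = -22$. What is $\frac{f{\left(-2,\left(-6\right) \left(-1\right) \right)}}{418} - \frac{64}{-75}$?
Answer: $\frac{1141}{1425} \approx 0.8007$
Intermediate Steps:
$\frac{f{\left(-2,\left(-6\right) \left(-1\right) \right)}}{418} - \frac{64}{-75} = - \frac{22}{418} - \frac{64}{-75} = \left(-22\right) \frac{1}{418} - - \frac{64}{75} = - \frac{1}{19} + \frac{64}{75} = \frac{1141}{1425}$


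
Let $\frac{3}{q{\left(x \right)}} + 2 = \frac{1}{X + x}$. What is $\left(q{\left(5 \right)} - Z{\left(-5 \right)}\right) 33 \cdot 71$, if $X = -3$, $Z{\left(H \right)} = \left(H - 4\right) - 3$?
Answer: $23430$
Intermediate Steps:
$Z{\left(H \right)} = -7 + H$ ($Z{\left(H \right)} = \left(-4 + H\right) - 3 = -7 + H$)
$q{\left(x \right)} = \frac{3}{-2 + \frac{1}{-3 + x}}$
$\left(q{\left(5 \right)} - Z{\left(-5 \right)}\right) 33 \cdot 71 = \left(\frac{3 \left(3 - 5\right)}{-7 + 2 \cdot 5} - \left(-7 - 5\right)\right) 33 \cdot 71 = \left(\frac{3 \left(3 - 5\right)}{-7 + 10} - -12\right) 33 \cdot 71 = \left(3 \cdot \frac{1}{3} \left(-2\right) + 12\right) 33 \cdot 71 = \left(-2 + 12\right) 33 \cdot 71 = 10 \cdot 33 \cdot 71 = 330 \cdot 71 = 23430$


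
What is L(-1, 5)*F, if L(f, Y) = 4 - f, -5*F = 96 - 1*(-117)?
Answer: -213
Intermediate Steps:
F = -213/5 (F = -(96 - 1*(-117))/5 = -(96 + 117)/5 = -1/5*213 = -213/5 ≈ -42.600)
L(-1, 5)*F = (4 - 1*(-1))*(-213/5) = (4 + 1)*(-213/5) = 5*(-213/5) = -213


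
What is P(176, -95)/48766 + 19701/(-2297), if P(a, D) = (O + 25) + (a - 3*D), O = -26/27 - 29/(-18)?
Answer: -51819541301/6048837108 ≈ -8.5669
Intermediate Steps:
O = 35/54 (O = -26*1/27 - 29*(-1/18) = -26/27 + 29/18 = 35/54 ≈ 0.64815)
P(a, D) = 1385/54 + a - 3*D (P(a, D) = (35/54 + 25) + (a - 3*D) = 1385/54 + (a - 3*D) = 1385/54 + a - 3*D)
P(176, -95)/48766 + 19701/(-2297) = (1385/54 + 176 - 3*(-95))/48766 + 19701/(-2297) = (1385/54 + 176 + 285)*(1/48766) + 19701*(-1/2297) = (26279/54)*(1/48766) - 19701/2297 = 26279/2633364 - 19701/2297 = -51819541301/6048837108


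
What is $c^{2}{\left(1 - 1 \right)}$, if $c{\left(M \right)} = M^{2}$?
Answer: $0$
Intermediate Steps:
$c^{2}{\left(1 - 1 \right)} = \left(\left(1 - 1\right)^{2}\right)^{2} = \left(0^{2}\right)^{2} = 0^{2} = 0$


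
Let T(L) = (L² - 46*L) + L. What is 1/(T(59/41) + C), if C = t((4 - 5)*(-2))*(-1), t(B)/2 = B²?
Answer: -1681/118822 ≈ -0.014147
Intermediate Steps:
T(L) = L² - 45*L
t(B) = 2*B²
C = -8 (C = (2*((4 - 5)*(-2))²)*(-1) = (2*(-1*(-2))²)*(-1) = (2*2²)*(-1) = (2*4)*(-1) = 8*(-1) = -8)
1/(T(59/41) + C) = 1/((59/41)*(-45 + 59/41) - 8) = 1/((59*(1/41))*(-45 + 59*(1/41)) - 8) = 1/(59*(-45 + 59/41)/41 - 8) = 1/((59/41)*(-1786/41) - 8) = 1/(-105374/1681 - 8) = 1/(-118822/1681) = -1681/118822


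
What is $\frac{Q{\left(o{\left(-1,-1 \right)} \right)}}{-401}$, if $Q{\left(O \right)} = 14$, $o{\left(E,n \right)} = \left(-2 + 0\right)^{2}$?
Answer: $- \frac{14}{401} \approx -0.034913$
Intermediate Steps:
$o{\left(E,n \right)} = 4$ ($o{\left(E,n \right)} = \left(-2\right)^{2} = 4$)
$\frac{Q{\left(o{\left(-1,-1 \right)} \right)}}{-401} = \frac{14}{-401} = 14 \left(- \frac{1}{401}\right) = - \frac{14}{401}$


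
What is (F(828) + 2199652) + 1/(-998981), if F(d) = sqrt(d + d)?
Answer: 2197410554611/998981 + 6*sqrt(46) ≈ 2.1997e+6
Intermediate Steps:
F(d) = sqrt(2)*sqrt(d) (F(d) = sqrt(2*d) = sqrt(2)*sqrt(d))
(F(828) + 2199652) + 1/(-998981) = (sqrt(2)*sqrt(828) + 2199652) + 1/(-998981) = (sqrt(2)*(6*sqrt(23)) + 2199652) - 1/998981 = (6*sqrt(46) + 2199652) - 1/998981 = (2199652 + 6*sqrt(46)) - 1/998981 = 2197410554611/998981 + 6*sqrt(46)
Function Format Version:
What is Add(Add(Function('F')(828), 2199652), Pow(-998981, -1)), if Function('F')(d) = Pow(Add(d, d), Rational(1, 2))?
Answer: Add(Rational(2197410554611, 998981), Mul(6, Pow(46, Rational(1, 2)))) ≈ 2.1997e+6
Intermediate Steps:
Function('F')(d) = Mul(Pow(2, Rational(1, 2)), Pow(d, Rational(1, 2))) (Function('F')(d) = Pow(Mul(2, d), Rational(1, 2)) = Mul(Pow(2, Rational(1, 2)), Pow(d, Rational(1, 2))))
Add(Add(Function('F')(828), 2199652), Pow(-998981, -1)) = Add(Add(Mul(Pow(2, Rational(1, 2)), Pow(828, Rational(1, 2))), 2199652), Pow(-998981, -1)) = Add(Add(Mul(Pow(2, Rational(1, 2)), Mul(6, Pow(23, Rational(1, 2)))), 2199652), Rational(-1, 998981)) = Add(Add(Mul(6, Pow(46, Rational(1, 2))), 2199652), Rational(-1, 998981)) = Add(Add(2199652, Mul(6, Pow(46, Rational(1, 2)))), Rational(-1, 998981)) = Add(Rational(2197410554611, 998981), Mul(6, Pow(46, Rational(1, 2))))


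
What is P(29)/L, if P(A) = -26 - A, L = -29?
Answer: 55/29 ≈ 1.8966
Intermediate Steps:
P(29)/L = (-26 - 1*29)/(-29) = (-26 - 29)*(-1/29) = -55*(-1/29) = 55/29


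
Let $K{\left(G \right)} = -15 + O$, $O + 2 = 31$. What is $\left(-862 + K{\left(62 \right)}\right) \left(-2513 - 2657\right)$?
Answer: $4384160$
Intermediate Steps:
$O = 29$ ($O = -2 + 31 = 29$)
$K{\left(G \right)} = 14$ ($K{\left(G \right)} = -15 + 29 = 14$)
$\left(-862 + K{\left(62 \right)}\right) \left(-2513 - 2657\right) = \left(-862 + 14\right) \left(-2513 - 2657\right) = \left(-848\right) \left(-5170\right) = 4384160$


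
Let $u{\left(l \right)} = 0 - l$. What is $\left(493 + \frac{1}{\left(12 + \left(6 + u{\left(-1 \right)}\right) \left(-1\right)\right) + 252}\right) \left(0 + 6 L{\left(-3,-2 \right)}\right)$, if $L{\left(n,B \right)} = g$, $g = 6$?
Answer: $\frac{4561272}{257} \approx 17748.0$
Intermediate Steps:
$u{\left(l \right)} = - l$
$L{\left(n,B \right)} = 6$
$\left(493 + \frac{1}{\left(12 + \left(6 + u{\left(-1 \right)}\right) \left(-1\right)\right) + 252}\right) \left(0 + 6 L{\left(-3,-2 \right)}\right) = \left(493 + \frac{1}{\left(12 + \left(6 - -1\right) \left(-1\right)\right) + 252}\right) \left(0 + 6 \cdot 6\right) = \left(493 + \frac{1}{\left(12 + \left(6 + 1\right) \left(-1\right)\right) + 252}\right) \left(0 + 36\right) = \left(493 + \frac{1}{\left(12 + 7 \left(-1\right)\right) + 252}\right) 36 = \left(493 + \frac{1}{\left(12 - 7\right) + 252}\right) 36 = \left(493 + \frac{1}{5 + 252}\right) 36 = \left(493 + \frac{1}{257}\right) 36 = \frac{126702}{257} \cdot 36 = \frac{4561272}{257}$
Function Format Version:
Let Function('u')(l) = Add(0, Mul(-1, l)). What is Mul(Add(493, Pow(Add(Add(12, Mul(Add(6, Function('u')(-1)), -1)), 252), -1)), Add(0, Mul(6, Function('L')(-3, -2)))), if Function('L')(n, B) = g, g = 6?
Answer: Rational(4561272, 257) ≈ 17748.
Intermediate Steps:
Function('u')(l) = Mul(-1, l)
Function('L')(n, B) = 6
Mul(Add(493, Pow(Add(Add(12, Mul(Add(6, Function('u')(-1)), -1)), 252), -1)), Add(0, Mul(6, Function('L')(-3, -2)))) = Mul(Add(493, Pow(Add(Add(12, Mul(Add(6, Mul(-1, -1)), -1)), 252), -1)), Add(0, Mul(6, 6))) = Mul(Add(493, Pow(Add(Add(12, Mul(Add(6, 1), -1)), 252), -1)), Add(0, 36)) = Mul(Add(493, Pow(Add(Add(12, Mul(7, -1)), 252), -1)), 36) = Mul(Add(493, Pow(Add(Add(12, -7), 252), -1)), 36) = Mul(Add(493, Pow(Add(5, 252), -1)), 36) = Mul(Add(493, Pow(257, -1)), 36) = Mul(Add(493, Rational(1, 257)), 36) = Mul(Rational(126702, 257), 36) = Rational(4561272, 257)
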